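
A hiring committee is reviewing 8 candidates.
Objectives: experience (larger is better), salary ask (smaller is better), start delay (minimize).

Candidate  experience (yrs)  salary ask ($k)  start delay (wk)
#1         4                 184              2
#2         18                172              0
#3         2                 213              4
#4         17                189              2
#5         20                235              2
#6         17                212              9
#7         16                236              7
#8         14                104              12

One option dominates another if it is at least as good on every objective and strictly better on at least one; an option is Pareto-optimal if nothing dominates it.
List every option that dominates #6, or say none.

#2: experience 18≥17, salary ask 172≤212, start delay 0≤9 — dominates #6.
#4: experience 17≥17, salary ask 189≤212, start delay 2≤9 — dominates #6.
Others (#1, #3, #5, #7, #8) are each worse than #6 on at least one objective.

#2, #4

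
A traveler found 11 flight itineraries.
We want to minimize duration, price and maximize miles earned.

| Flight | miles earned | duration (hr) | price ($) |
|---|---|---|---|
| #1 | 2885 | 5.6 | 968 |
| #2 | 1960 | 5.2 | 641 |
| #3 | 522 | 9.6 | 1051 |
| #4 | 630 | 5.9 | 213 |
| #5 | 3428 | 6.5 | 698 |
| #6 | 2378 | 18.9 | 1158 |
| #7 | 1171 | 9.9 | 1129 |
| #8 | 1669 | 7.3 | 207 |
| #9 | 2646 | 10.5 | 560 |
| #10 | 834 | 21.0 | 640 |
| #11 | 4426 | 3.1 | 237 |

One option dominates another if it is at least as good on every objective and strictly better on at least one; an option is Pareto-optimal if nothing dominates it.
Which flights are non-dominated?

#1: dominated by #11 (miles earned 4426≥2885, duration 3.1≤5.6, price 237≤968).
#2: dominated by #11 (miles earned 4426≥1960, duration 3.1≤5.2, price 237≤641).
#3: dominated by #1 (miles earned 2885≥522, duration 5.6≤9.6, price 968≤1051).
#4: not dominated.
#5: dominated by #11 (miles earned 4426≥3428, duration 3.1≤6.5, price 237≤698).
#6: dominated by #1 (miles earned 2885≥2378, duration 5.6≤18.9, price 968≤1158).
#7: dominated by #1 (miles earned 2885≥1171, duration 5.6≤9.9, price 968≤1129).
#8: not dominated (best price).
#9: dominated by #11 (miles earned 4426≥2646, duration 3.1≤10.5, price 237≤560).
#10: dominated by #8 (miles earned 1669≥834, duration 7.3≤21.0, price 207≤640).
#11: not dominated (best miles earned).

#4, #8, #11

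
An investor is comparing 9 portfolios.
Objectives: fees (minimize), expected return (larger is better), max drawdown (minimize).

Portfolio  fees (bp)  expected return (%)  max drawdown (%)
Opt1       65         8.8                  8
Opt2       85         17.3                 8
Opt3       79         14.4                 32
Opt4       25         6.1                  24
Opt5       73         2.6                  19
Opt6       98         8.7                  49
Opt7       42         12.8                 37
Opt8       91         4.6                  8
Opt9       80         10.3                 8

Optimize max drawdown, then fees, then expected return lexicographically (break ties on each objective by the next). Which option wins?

First minimize max drawdown: best is 8, kept {Opt1, Opt2, Opt8, Opt9}.
Then minimize fees: best is 65, kept {Opt1}.

Opt1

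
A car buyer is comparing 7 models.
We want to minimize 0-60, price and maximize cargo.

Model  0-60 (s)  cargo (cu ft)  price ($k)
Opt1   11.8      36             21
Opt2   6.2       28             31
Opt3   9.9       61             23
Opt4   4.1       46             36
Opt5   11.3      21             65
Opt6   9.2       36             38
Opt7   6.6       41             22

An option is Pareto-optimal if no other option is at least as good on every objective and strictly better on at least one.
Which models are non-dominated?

Opt1, Opt2, Opt3, Opt4, Opt7

Opt1: not dominated (best price).
Opt2: not dominated.
Opt3: not dominated (best cargo).
Opt4: not dominated (best 0-60).
Opt5: dominated by Opt2 (0-60 6.2≤11.3, cargo 28≥21, price 31≤65).
Opt6: dominated by Opt4 (0-60 4.1≤9.2, cargo 46≥36, price 36≤38).
Opt7: not dominated.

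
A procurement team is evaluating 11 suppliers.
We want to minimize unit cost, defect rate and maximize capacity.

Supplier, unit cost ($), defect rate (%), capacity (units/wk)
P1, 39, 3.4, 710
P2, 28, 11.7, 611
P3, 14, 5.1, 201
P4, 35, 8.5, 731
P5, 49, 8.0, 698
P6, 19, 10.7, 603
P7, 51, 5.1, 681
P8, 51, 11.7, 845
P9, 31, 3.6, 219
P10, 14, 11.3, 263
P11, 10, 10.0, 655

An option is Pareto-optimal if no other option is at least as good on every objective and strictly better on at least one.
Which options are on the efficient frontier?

P1: not dominated (best defect rate).
P2: dominated by P11 (unit cost 10≤28, defect rate 10.0≤11.7, capacity 655≥611).
P3: not dominated.
P4: not dominated.
P5: dominated by P1 (unit cost 39≤49, defect rate 3.4≤8.0, capacity 710≥698).
P6: dominated by P11 (unit cost 10≤19, defect rate 10.0≤10.7, capacity 655≥603).
P7: dominated by P1 (unit cost 39≤51, defect rate 3.4≤5.1, capacity 710≥681).
P8: not dominated (best capacity).
P9: not dominated.
P10: dominated by P11 (unit cost 10≤14, defect rate 10.0≤11.3, capacity 655≥263).
P11: not dominated (best unit cost).

P1, P3, P4, P8, P9, P11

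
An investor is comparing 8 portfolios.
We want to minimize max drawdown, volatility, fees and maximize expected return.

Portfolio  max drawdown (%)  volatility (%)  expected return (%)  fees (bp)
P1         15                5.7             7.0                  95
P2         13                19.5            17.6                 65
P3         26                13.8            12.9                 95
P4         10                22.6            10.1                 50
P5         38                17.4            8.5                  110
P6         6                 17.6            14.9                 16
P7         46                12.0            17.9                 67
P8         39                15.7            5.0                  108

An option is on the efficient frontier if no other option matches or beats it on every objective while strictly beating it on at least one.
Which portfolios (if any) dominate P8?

P1: max drawdown 15≤39, volatility 5.7≤15.7, expected return 7.0≥5.0, fees 95≤108 — dominates P8.
P3: max drawdown 26≤39, volatility 13.8≤15.7, expected return 12.9≥5.0, fees 95≤108 — dominates P8.
Others (P2, P4, P5, P6, P7) are each worse than P8 on at least one objective.

P1, P3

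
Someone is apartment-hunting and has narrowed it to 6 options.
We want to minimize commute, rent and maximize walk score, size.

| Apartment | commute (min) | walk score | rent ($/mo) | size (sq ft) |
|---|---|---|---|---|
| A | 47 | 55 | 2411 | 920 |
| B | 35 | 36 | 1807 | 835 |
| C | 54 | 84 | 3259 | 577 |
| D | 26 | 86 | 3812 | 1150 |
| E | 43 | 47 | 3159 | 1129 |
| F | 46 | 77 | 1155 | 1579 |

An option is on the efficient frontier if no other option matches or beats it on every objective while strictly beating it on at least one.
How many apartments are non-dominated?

A: dominated by F (commute 46≤47, walk score 77≥55, rent 1155≤2411, size 1579≥920).
B: not dominated.
C: not dominated.
D: not dominated (best commute).
E: not dominated.
F: not dominated (best rent).
Pareto-optimal: B, C, D, E, F → 5.

5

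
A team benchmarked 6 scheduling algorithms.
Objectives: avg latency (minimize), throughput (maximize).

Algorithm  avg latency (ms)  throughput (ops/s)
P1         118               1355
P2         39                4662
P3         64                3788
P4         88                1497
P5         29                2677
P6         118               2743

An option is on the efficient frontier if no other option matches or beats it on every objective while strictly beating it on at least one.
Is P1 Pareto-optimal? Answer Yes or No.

No

P2 vs P1: avg latency 39≤118, throughput 4662≥1355 — P2 is at least as good on every objective and strictly better on at least one, so P2 dominates P1.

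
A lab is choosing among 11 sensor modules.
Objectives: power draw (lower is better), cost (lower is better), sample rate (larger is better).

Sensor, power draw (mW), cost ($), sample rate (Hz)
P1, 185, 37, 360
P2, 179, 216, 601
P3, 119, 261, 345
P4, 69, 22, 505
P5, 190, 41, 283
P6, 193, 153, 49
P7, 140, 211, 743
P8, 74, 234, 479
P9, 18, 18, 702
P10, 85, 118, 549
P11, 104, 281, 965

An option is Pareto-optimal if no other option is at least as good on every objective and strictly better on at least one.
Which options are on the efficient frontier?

P1: dominated by P4 (power draw 69≤185, cost 22≤37, sample rate 505≥360).
P2: dominated by P7 (power draw 140≤179, cost 211≤216, sample rate 743≥601).
P3: dominated by P4 (power draw 69≤119, cost 22≤261, sample rate 505≥345).
P4: dominated by P9 (power draw 18≤69, cost 18≤22, sample rate 702≥505).
P5: dominated by P1 (power draw 185≤190, cost 37≤41, sample rate 360≥283).
P6: dominated by P1 (power draw 185≤193, cost 37≤153, sample rate 360≥49).
P7: not dominated.
P8: dominated by P4 (power draw 69≤74, cost 22≤234, sample rate 505≥479).
P9: not dominated (best power draw).
P10: dominated by P9 (power draw 18≤85, cost 18≤118, sample rate 702≥549).
P11: not dominated (best sample rate).

P7, P9, P11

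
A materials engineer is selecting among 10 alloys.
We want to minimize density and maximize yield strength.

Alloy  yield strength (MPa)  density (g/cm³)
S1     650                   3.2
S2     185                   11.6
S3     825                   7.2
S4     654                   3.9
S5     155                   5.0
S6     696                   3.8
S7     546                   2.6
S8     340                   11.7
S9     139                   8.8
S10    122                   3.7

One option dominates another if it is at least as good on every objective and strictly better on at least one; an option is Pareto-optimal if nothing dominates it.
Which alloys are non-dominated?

S1: not dominated.
S2: dominated by S1 (yield strength 650≥185, density 3.2≤11.6).
S3: not dominated (best yield strength).
S4: dominated by S6 (yield strength 696≥654, density 3.8≤3.9).
S5: dominated by S1 (yield strength 650≥155, density 3.2≤5.0).
S6: not dominated.
S7: not dominated (best density).
S8: dominated by S1 (yield strength 650≥340, density 3.2≤11.7).
S9: dominated by S1 (yield strength 650≥139, density 3.2≤8.8).
S10: dominated by S1 (yield strength 650≥122, density 3.2≤3.7).

S1, S3, S6, S7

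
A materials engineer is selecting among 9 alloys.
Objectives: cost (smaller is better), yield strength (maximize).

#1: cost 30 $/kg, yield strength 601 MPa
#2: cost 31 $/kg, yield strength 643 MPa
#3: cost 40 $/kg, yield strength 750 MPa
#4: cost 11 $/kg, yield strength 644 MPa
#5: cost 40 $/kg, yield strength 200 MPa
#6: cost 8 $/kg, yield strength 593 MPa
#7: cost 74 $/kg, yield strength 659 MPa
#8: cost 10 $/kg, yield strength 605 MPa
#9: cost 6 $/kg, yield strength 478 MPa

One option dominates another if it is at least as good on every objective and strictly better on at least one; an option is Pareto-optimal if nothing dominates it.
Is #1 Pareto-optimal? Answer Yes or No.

#4 vs #1: cost 11≤30, yield strength 644≥601 — #4 is at least as good on every objective and strictly better on at least one, so #4 dominates #1.

No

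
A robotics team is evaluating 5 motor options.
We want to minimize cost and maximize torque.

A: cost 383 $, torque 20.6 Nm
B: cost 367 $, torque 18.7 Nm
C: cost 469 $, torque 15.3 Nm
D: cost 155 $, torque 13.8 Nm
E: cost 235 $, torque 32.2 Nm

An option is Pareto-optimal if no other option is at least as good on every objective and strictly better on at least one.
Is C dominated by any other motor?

A vs C: cost 383≤469, torque 20.6≥15.3 — A is at least as good on every objective and strictly better on at least one, so A dominates C.

Yes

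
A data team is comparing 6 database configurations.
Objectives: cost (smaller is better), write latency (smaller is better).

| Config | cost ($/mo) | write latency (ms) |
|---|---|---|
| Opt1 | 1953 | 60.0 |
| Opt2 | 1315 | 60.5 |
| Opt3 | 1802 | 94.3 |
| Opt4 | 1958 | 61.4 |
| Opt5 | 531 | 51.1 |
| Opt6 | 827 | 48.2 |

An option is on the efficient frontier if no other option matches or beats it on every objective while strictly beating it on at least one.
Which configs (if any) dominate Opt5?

Opt1: worse on cost (1953 vs 531).
Opt2: worse on cost (1315 vs 531).
Opt3: worse on cost (1802 vs 531).
Opt4: worse on cost (1958 vs 531).
Opt6: worse on cost (827 vs 531).
No option dominates Opt5.

none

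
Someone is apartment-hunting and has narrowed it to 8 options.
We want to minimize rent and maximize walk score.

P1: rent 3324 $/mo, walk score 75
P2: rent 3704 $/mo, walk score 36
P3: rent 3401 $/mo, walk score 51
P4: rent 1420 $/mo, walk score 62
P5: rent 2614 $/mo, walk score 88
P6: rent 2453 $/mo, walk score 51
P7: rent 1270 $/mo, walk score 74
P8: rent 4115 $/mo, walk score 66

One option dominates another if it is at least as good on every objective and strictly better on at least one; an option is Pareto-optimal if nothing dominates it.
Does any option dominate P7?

P1: worse on rent (3324 vs 1270).
P2: worse on rent (3704 vs 1270).
P3: worse on rent (3401 vs 1270).
P4: worse on rent (1420 vs 1270).
P5: worse on rent (2614 vs 1270).
P6: worse on rent (2453 vs 1270).
P8: worse on rent (4115 vs 1270).
No option is at least as good as P7 on every objective and strictly better on one.

No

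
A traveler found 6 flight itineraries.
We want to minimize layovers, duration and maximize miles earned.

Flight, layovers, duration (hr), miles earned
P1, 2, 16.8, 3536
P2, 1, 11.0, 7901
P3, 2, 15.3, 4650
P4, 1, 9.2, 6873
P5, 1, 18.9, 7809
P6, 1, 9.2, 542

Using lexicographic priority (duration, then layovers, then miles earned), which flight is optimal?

P4

First minimize duration: best is 9.2, kept {P4, P6}.
Then minimize layovers: best is 1, kept {P4, P6}.
Then maximize miles earned: best is 6873, kept {P4}.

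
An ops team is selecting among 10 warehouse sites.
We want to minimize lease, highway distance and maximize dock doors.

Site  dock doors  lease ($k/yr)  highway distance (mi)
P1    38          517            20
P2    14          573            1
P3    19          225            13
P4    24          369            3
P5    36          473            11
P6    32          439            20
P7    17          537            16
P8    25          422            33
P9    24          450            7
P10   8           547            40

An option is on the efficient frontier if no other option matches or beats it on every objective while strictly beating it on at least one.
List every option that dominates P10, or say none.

P1, P3, P4, P5, P6, P7, P8, P9

P1: dock doors 38≥8, lease 517≤547, highway distance 20≤40 — dominates P10.
P3: dock doors 19≥8, lease 225≤547, highway distance 13≤40 — dominates P10.
P4: dock doors 24≥8, lease 369≤547, highway distance 3≤40 — dominates P10.
P5: dock doors 36≥8, lease 473≤547, highway distance 11≤40 — dominates P10.
P6: dock doors 32≥8, lease 439≤547, highway distance 20≤40 — dominates P10.
P7: dock doors 17≥8, lease 537≤547, highway distance 16≤40 — dominates P10.
P8: dock doors 25≥8, lease 422≤547, highway distance 33≤40 — dominates P10.
P9: dock doors 24≥8, lease 450≤547, highway distance 7≤40 — dominates P10.
Others (P2) are each worse than P10 on at least one objective.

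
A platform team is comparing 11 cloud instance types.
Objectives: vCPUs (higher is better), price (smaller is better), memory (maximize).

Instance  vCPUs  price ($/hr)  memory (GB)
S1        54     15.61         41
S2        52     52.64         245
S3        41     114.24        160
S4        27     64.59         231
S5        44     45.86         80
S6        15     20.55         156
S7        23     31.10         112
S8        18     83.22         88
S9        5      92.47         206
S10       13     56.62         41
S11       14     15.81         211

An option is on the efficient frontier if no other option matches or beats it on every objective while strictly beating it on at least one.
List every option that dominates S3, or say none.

S2: vCPUs 52≥41, price 52.64≤114.24, memory 245≥160 — dominates S3.
Others (S1, S4, S5, S6, S7, S8, S9, S10, S11) are each worse than S3 on at least one objective.

S2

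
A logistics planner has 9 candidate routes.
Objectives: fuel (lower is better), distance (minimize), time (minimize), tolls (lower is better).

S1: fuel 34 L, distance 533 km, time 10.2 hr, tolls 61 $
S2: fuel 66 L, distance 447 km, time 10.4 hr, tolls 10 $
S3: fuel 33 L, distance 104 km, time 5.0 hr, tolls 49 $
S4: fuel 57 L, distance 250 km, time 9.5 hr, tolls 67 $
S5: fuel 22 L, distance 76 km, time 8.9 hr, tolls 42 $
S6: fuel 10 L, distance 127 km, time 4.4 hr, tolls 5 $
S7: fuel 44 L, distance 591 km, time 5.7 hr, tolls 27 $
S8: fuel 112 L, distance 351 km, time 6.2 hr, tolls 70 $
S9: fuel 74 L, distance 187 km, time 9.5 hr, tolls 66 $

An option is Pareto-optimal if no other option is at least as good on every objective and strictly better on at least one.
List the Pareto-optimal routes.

S1: dominated by S3 (fuel 33≤34, distance 104≤533, time 5.0≤10.2, tolls 49≤61).
S2: dominated by S6 (fuel 10≤66, distance 127≤447, time 4.4≤10.4, tolls 5≤10).
S3: not dominated.
S4: dominated by S3 (fuel 33≤57, distance 104≤250, time 5.0≤9.5, tolls 49≤67).
S5: not dominated (best distance).
S6: not dominated (best fuel).
S7: dominated by S6 (fuel 10≤44, distance 127≤591, time 4.4≤5.7, tolls 5≤27).
S8: dominated by S3 (fuel 33≤112, distance 104≤351, time 5.0≤6.2, tolls 49≤70).
S9: dominated by S3 (fuel 33≤74, distance 104≤187, time 5.0≤9.5, tolls 49≤66).

S3, S5, S6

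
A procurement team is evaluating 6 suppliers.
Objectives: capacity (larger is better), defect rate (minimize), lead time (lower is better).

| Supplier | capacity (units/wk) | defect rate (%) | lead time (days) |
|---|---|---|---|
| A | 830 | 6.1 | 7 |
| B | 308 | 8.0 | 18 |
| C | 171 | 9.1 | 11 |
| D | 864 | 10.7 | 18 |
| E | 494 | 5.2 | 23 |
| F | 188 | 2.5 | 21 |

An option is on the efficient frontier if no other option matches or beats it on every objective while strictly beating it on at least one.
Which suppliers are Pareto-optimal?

A: not dominated (best lead time).
B: dominated by A (capacity 830≥308, defect rate 6.1≤8.0, lead time 7≤18).
C: dominated by A (capacity 830≥171, defect rate 6.1≤9.1, lead time 7≤11).
D: not dominated (best capacity).
E: not dominated.
F: not dominated (best defect rate).

A, D, E, F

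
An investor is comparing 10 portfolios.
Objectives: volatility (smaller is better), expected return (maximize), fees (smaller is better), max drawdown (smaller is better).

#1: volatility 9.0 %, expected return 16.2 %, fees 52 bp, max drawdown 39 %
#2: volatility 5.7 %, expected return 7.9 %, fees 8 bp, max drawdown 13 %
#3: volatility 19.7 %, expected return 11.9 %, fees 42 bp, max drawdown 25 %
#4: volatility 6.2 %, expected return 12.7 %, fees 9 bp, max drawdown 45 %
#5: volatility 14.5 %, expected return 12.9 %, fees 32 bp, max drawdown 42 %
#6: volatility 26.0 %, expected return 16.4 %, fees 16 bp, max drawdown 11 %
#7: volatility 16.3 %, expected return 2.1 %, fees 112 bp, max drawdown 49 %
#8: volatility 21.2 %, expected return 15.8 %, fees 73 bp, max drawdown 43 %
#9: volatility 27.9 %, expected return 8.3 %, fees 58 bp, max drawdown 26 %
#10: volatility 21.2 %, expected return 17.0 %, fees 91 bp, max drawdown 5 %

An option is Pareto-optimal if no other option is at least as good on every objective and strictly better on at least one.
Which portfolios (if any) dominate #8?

#1: volatility 9.0≤21.2, expected return 16.2≥15.8, fees 52≤73, max drawdown 39≤43 — dominates #8.
Others (#2, #3, #4, #5, #6, #7, #9, #10) are each worse than #8 on at least one objective.

#1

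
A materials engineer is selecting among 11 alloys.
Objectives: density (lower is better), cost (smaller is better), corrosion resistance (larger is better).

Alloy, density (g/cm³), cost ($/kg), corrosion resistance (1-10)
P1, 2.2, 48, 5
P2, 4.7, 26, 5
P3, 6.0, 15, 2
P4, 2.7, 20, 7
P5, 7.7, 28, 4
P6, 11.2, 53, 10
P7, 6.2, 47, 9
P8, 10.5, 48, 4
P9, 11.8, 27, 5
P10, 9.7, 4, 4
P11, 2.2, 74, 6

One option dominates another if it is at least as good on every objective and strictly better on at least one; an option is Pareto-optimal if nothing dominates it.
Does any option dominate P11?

No

P1: worse on corrosion resistance (5 vs 6).
P2: worse on density (4.7 vs 2.2).
P3: worse on density (6.0 vs 2.2).
P4: worse on density (2.7 vs 2.2).
P5: worse on density (7.7 vs 2.2).
P6: worse on density (11.2 vs 2.2).
P7: worse on density (6.2 vs 2.2).
P8: worse on density (10.5 vs 2.2).
P9: worse on density (11.8 vs 2.2).
P10: worse on density (9.7 vs 2.2).
No option is at least as good as P11 on every objective and strictly better on one.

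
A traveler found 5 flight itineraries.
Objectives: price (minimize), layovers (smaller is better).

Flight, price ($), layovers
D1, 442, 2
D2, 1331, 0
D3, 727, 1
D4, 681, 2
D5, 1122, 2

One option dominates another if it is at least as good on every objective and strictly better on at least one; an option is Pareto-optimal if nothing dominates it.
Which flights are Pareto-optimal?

D1: not dominated (best price).
D2: not dominated (best layovers).
D3: not dominated.
D4: dominated by D1 (price 442≤681, layovers 2≤2).
D5: dominated by D1 (price 442≤1122, layovers 2≤2).

D1, D2, D3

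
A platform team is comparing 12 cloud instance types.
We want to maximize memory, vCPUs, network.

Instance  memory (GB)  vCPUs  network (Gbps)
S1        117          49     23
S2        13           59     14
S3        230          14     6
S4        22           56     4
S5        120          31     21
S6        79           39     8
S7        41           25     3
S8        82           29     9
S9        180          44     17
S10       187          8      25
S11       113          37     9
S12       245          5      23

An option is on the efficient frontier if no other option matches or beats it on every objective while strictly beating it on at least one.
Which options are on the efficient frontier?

S1, S2, S3, S4, S5, S9, S10, S12

S1: not dominated.
S2: not dominated (best vCPUs).
S3: not dominated.
S4: not dominated.
S5: not dominated.
S6: dominated by S1 (memory 117≥79, vCPUs 49≥39, network 23≥8).
S7: dominated by S1 (memory 117≥41, vCPUs 49≥25, network 23≥3).
S8: dominated by S1 (memory 117≥82, vCPUs 49≥29, network 23≥9).
S9: not dominated.
S10: not dominated (best network).
S11: dominated by S1 (memory 117≥113, vCPUs 49≥37, network 23≥9).
S12: not dominated (best memory).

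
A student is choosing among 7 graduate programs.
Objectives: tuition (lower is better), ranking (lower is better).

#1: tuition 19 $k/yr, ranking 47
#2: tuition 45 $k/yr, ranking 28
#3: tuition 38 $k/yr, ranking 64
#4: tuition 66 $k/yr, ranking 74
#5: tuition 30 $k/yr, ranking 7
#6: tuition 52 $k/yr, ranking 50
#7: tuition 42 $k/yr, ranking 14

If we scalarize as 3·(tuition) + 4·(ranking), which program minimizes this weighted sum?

#5

#1: 3·19 + 4·47 = 245
#2: 3·45 + 4·28 = 247
#3: 3·38 + 4·64 = 370
#4: 3·66 + 4·74 = 494
#5: 3·30 + 4·7 = 118
#6: 3·52 + 4·50 = 356
#7: 3·42 + 4·14 = 182
Lowest: #5 at 118.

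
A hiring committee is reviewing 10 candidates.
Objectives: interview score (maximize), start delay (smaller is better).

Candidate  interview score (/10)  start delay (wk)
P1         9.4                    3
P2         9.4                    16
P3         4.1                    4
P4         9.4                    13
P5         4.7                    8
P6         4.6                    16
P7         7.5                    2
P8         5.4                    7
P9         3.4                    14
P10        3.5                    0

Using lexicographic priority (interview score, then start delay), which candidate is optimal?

First maximize interview score: best is 9.4, kept {P1, P2, P4}.
Then minimize start delay: best is 3, kept {P1}.

P1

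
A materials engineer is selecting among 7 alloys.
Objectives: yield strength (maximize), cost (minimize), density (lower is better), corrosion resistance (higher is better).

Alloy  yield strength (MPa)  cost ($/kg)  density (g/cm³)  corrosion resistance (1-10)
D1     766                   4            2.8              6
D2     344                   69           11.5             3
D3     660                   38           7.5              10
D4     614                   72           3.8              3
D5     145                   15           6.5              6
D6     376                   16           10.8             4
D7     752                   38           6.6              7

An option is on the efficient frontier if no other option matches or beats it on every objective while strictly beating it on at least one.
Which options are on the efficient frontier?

D1, D3, D7

D1: not dominated (best yield strength).
D2: dominated by D1 (yield strength 766≥344, cost 4≤69, density 2.8≤11.5, corrosion resistance 6≥3).
D3: not dominated (best corrosion resistance).
D4: dominated by D1 (yield strength 766≥614, cost 4≤72, density 2.8≤3.8, corrosion resistance 6≥3).
D5: dominated by D1 (yield strength 766≥145, cost 4≤15, density 2.8≤6.5, corrosion resistance 6≥6).
D6: dominated by D1 (yield strength 766≥376, cost 4≤16, density 2.8≤10.8, corrosion resistance 6≥4).
D7: not dominated.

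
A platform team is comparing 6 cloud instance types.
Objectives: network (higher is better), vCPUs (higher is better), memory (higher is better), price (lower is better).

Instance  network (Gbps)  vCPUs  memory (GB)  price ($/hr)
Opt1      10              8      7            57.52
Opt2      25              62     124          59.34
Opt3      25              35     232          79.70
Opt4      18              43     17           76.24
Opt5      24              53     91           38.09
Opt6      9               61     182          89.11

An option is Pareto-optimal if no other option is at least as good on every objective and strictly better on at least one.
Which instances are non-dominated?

Opt2, Opt3, Opt5, Opt6

Opt1: dominated by Opt5 (network 24≥10, vCPUs 53≥8, memory 91≥7, price 38.09≤57.52).
Opt2: not dominated (best vCPUs).
Opt3: not dominated (best memory).
Opt4: dominated by Opt2 (network 25≥18, vCPUs 62≥43, memory 124≥17, price 59.34≤76.24).
Opt5: not dominated (best price).
Opt6: not dominated.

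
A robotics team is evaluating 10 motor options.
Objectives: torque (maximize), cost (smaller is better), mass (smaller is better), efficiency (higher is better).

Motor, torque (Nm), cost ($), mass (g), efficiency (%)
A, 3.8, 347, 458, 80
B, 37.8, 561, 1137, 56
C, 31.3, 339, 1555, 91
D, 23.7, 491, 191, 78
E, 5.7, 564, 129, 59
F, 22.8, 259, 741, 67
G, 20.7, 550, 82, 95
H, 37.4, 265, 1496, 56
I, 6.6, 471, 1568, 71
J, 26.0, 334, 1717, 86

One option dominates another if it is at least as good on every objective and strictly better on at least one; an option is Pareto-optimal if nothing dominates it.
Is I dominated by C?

Yes

C vs I: torque 31.3≥6.6, cost 339≤471, mass 1555≤1568, efficiency 91≥71 — C is at least as good on every objective with at least one strict improvement.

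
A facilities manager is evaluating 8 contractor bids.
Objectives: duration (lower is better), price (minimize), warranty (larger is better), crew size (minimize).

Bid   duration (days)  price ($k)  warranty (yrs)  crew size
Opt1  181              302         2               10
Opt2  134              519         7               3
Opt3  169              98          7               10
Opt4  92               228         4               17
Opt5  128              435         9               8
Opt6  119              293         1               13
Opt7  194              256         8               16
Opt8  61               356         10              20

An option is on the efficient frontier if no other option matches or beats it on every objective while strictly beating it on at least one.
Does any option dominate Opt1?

Opt3 vs Opt1: duration 169≤181, price 98≤302, warranty 7≥2, crew size 10≤10 — Opt3 is at least as good on every objective and strictly better on at least one, so Opt3 dominates Opt1.

Yes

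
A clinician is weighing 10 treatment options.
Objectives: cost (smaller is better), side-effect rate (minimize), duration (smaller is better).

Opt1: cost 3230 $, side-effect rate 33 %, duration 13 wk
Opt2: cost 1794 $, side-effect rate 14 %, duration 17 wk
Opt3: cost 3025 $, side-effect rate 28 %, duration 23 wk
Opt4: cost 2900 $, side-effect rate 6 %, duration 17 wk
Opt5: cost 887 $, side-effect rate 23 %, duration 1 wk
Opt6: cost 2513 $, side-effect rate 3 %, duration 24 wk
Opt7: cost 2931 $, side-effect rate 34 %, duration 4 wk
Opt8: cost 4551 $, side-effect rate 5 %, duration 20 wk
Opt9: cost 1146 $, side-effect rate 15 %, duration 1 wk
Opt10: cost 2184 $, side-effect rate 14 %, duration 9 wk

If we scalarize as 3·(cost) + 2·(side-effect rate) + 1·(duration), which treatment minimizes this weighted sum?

Opt1: 3·3230 + 2·33 + 1·13 = 9769
Opt2: 3·1794 + 2·14 + 1·17 = 5427
Opt3: 3·3025 + 2·28 + 1·23 = 9154
Opt4: 3·2900 + 2·6 + 1·17 = 8729
Opt5: 3·887 + 2·23 + 1·1 = 2708
Opt6: 3·2513 + 2·3 + 1·24 = 7569
Opt7: 3·2931 + 2·34 + 1·4 = 8865
Opt8: 3·4551 + 2·5 + 1·20 = 13683
Opt9: 3·1146 + 2·15 + 1·1 = 3469
Opt10: 3·2184 + 2·14 + 1·9 = 6589
Lowest: Opt5 at 2708.

Opt5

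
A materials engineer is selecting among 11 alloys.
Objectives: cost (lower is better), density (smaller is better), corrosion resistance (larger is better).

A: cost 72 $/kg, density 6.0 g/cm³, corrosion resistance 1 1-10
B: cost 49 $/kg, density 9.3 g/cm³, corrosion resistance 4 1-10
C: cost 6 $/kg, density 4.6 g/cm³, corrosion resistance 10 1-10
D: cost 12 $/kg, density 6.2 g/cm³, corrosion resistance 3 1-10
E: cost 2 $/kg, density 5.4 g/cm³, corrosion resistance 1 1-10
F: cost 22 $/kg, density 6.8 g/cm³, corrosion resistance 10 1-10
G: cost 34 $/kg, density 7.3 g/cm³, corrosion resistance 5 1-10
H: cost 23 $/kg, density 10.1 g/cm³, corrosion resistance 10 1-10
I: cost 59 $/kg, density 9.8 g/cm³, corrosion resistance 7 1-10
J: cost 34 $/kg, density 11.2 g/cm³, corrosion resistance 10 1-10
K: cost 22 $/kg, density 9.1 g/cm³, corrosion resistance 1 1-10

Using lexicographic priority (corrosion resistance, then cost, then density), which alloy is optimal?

C

First maximize corrosion resistance: best is 10, kept {C, F, H, J}.
Then minimize cost: best is 6, kept {C}.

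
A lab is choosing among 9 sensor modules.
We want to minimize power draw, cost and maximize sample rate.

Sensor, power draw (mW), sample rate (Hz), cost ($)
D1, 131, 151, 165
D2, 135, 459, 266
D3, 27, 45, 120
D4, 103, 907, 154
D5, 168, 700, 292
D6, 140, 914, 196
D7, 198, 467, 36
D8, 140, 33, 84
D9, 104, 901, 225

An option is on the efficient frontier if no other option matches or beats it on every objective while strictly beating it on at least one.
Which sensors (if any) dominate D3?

D1: worse on power draw (131 vs 27).
D2: worse on power draw (135 vs 27).
D4: worse on power draw (103 vs 27).
D5: worse on power draw (168 vs 27).
D6: worse on power draw (140 vs 27).
D7: worse on power draw (198 vs 27).
D8: worse on power draw (140 vs 27).
D9: worse on power draw (104 vs 27).
No option dominates D3.

none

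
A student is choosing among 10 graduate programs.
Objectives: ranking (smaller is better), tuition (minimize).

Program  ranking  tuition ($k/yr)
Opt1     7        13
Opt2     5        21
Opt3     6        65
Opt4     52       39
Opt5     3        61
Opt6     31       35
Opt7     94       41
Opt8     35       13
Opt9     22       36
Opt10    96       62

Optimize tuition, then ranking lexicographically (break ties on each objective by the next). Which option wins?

First minimize tuition: best is 13, kept {Opt1, Opt8}.
Then minimize ranking: best is 7, kept {Opt1}.

Opt1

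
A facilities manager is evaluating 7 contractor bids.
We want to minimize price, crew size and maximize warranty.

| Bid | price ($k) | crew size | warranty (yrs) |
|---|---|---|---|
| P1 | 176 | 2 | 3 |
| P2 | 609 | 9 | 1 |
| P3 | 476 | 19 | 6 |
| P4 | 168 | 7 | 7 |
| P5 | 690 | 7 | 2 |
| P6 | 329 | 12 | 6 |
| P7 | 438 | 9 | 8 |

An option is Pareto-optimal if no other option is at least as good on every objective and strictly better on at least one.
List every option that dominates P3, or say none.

P4, P6, P7

P4: price 168≤476, crew size 7≤19, warranty 7≥6 — dominates P3.
P6: price 329≤476, crew size 12≤19, warranty 6≥6 — dominates P3.
P7: price 438≤476, crew size 9≤19, warranty 8≥6 — dominates P3.
Others (P1, P2, P5) are each worse than P3 on at least one objective.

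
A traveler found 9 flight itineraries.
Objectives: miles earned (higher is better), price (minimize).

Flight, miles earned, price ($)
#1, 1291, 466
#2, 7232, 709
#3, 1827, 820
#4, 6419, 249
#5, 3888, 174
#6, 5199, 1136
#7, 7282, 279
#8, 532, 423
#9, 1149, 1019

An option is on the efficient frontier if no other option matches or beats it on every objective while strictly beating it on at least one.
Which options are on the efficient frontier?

#1: dominated by #4 (miles earned 6419≥1291, price 249≤466).
#2: dominated by #7 (miles earned 7282≥7232, price 279≤709).
#3: dominated by #2 (miles earned 7232≥1827, price 709≤820).
#4: not dominated.
#5: not dominated (best price).
#6: dominated by #2 (miles earned 7232≥5199, price 709≤1136).
#7: not dominated (best miles earned).
#8: dominated by #4 (miles earned 6419≥532, price 249≤423).
#9: dominated by #1 (miles earned 1291≥1149, price 466≤1019).

#4, #5, #7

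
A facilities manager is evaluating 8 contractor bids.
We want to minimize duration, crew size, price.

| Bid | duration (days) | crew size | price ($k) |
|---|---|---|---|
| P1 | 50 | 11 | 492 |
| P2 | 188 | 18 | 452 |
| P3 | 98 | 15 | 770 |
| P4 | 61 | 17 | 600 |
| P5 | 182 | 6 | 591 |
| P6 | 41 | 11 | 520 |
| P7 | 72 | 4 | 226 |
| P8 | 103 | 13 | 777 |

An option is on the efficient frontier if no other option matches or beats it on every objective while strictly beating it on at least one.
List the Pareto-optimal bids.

P1, P6, P7

P1: not dominated.
P2: dominated by P7 (duration 72≤188, crew size 4≤18, price 226≤452).
P3: dominated by P1 (duration 50≤98, crew size 11≤15, price 492≤770).
P4: dominated by P1 (duration 50≤61, crew size 11≤17, price 492≤600).
P5: dominated by P7 (duration 72≤182, crew size 4≤6, price 226≤591).
P6: not dominated (best duration).
P7: not dominated (best crew size).
P8: dominated by P1 (duration 50≤103, crew size 11≤13, price 492≤777).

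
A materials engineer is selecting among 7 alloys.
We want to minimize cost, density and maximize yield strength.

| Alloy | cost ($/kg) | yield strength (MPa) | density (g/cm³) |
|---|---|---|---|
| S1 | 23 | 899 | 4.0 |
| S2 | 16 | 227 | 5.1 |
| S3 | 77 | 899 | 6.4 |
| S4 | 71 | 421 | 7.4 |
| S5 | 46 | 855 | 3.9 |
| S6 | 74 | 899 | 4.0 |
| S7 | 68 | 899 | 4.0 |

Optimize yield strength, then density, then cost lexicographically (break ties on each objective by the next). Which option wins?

S1

First maximize yield strength: best is 899, kept {S1, S3, S6, S7}.
Then minimize density: best is 4.0, kept {S1, S6, S7}.
Then minimize cost: best is 23, kept {S1}.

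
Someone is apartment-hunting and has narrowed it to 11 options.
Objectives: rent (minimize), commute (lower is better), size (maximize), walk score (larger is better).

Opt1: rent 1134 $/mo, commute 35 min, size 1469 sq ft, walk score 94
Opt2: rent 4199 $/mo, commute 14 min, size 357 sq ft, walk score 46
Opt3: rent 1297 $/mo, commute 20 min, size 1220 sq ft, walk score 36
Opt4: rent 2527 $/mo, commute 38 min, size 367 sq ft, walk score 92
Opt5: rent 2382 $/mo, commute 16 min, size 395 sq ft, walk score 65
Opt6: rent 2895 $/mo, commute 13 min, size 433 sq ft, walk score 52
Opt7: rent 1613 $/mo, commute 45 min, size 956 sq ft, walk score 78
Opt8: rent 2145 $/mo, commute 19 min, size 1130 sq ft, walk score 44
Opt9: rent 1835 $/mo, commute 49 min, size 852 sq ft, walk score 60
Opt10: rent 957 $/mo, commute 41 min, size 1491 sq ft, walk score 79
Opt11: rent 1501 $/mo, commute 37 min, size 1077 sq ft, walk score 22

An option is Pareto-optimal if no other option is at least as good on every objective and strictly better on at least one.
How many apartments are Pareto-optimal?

6

Opt1: not dominated (best walk score).
Opt2: dominated by Opt6 (rent 2895≤4199, commute 13≤14, size 433≥357, walk score 52≥46).
Opt3: not dominated.
Opt4: dominated by Opt1 (rent 1134≤2527, commute 35≤38, size 1469≥367, walk score 94≥92).
Opt5: not dominated.
Opt6: not dominated (best commute).
Opt7: dominated by Opt1 (rent 1134≤1613, commute 35≤45, size 1469≥956, walk score 94≥78).
Opt8: not dominated.
Opt9: dominated by Opt1 (rent 1134≤1835, commute 35≤49, size 1469≥852, walk score 94≥60).
Opt10: not dominated (best rent).
Opt11: dominated by Opt1 (rent 1134≤1501, commute 35≤37, size 1469≥1077, walk score 94≥22).
Pareto-optimal: Opt1, Opt3, Opt5, Opt6, Opt8, Opt10 → 6.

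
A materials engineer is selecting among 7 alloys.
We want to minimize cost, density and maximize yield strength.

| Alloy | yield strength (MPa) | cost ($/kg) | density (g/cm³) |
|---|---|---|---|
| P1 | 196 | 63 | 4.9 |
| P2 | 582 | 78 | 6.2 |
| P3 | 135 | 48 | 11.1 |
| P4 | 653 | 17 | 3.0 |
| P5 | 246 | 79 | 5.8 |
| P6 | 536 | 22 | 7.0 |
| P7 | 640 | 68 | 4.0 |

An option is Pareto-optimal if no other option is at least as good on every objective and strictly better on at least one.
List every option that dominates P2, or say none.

P4: yield strength 653≥582, cost 17≤78, density 3.0≤6.2 — dominates P2.
P7: yield strength 640≥582, cost 68≤78, density 4.0≤6.2 — dominates P2.
Others (P1, P3, P5, P6) are each worse than P2 on at least one objective.

P4, P7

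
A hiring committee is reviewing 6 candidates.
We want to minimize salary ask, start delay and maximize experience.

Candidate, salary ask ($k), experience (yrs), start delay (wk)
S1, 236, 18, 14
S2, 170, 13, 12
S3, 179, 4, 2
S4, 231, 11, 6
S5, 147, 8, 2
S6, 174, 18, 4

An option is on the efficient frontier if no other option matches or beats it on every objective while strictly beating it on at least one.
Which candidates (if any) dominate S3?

S5: salary ask 147≤179, experience 8≥4, start delay 2≤2 — dominates S3.
Others (S1, S2, S4, S6) are each worse than S3 on at least one objective.

S5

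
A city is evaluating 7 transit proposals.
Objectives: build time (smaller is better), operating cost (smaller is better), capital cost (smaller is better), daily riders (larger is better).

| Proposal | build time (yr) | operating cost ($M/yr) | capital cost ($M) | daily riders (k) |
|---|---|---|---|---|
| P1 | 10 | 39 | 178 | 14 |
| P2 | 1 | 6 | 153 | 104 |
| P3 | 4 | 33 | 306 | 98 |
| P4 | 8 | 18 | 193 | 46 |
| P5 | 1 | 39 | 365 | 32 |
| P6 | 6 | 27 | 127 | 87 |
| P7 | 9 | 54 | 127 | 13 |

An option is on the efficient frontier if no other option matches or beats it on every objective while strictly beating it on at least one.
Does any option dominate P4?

Yes

P2 vs P4: build time 1≤8, operating cost 6≤18, capital cost 153≤193, daily riders 104≥46 — P2 is at least as good on every objective and strictly better on at least one, so P2 dominates P4.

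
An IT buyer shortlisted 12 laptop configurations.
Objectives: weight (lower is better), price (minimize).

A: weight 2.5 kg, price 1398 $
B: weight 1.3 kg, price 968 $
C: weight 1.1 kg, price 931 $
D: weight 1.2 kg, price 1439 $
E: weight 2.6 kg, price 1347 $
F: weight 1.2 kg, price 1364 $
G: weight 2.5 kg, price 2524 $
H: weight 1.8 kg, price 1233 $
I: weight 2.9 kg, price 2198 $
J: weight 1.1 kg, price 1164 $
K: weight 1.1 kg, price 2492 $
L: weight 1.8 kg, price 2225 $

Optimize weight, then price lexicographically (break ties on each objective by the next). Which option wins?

First minimize weight: best is 1.1, kept {C, J, K}.
Then minimize price: best is 931, kept {C}.

C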